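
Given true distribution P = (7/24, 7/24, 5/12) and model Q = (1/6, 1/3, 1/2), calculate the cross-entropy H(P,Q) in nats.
1.1318 nats

Cross-entropy: H(P,Q) = -Σ p(x) log q(x)

Alternatively: H(P,Q) = H(P) + D_KL(P||Q)
H(P) = 1.0835 nats
D_KL(P||Q) = 0.0483 nats

H(P,Q) = 1.0835 + 0.0483 = 1.1318 nats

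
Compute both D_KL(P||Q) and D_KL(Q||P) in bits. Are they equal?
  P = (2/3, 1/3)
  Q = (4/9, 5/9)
D_KL(P||Q) = 0.1443, D_KL(Q||P) = 0.1494

KL divergence is not symmetric: D_KL(P||Q) ≠ D_KL(Q||P) in general.

D_KL(P||Q) = 0.1443 bits
D_KL(Q||P) = 0.1494 bits

No, they are not equal!

This asymmetry is why KL divergence is not a true distance metric.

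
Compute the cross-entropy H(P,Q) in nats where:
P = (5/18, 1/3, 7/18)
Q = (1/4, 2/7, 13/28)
1.1010 nats

Cross-entropy: H(P,Q) = -Σ p(x) log q(x)

Alternatively: H(P,Q) = H(P) + D_KL(P||Q)
H(P) = 1.0893 nats
D_KL(P||Q) = 0.0117 nats

H(P,Q) = 1.0893 + 0.0117 = 1.1010 nats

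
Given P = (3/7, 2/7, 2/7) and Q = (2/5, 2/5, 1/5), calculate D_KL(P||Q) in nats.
0.0353 nats

KL divergence: D_KL(P||Q) = Σ p(x) log(p(x)/q(x))

Computing term by term:
  x=0: 3/7 × log_e[(3/7)/(2/5)] = 3/7 × 0.0690 = 0.0296
  x=1: 2/7 × log_e[(2/7)/(2/5)] = 2/7 × -0.3365 = -0.0961
  x=2: 2/7 × log_e[(2/7)/(1/5)] = 2/7 × 0.3567 = 0.1019

D_KL(P||Q) = 0.0353 nats

Note: KL divergence is always non-negative and equals 0 iff P = Q.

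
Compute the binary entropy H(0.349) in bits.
0.9332 bits

The binary entropy function is:
H(p) = -p log(p) - (1-p) log(1-p)

H(0.349) = -0.349 × log_2(0.349) - 0.651 × log_2(0.651)
H(0.349) = 0.9332 bits

Note: Binary entropy is maximized at p=0.5 (H=1 bit) and minimized at p=0 or p=1 (H=0).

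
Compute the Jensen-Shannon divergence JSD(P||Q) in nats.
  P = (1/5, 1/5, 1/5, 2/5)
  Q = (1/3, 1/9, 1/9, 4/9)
0.0219 nats

Jensen-Shannon divergence is:
JSD(P||Q) = 0.5 × D_KL(P||M) + 0.5 × D_KL(Q||M)
where M = 0.5 × (P + Q) is the mixture distribution.

M = 0.5 × (1/5, 1/5, 1/5, 2/5) + 0.5 × (1/3, 1/9, 1/9, 4/9) = (4/15, 0.155556, 0.155556, 0.422222)

D_KL(P||M) = 0.0214 nats
D_KL(Q||M) = 0.0224 nats

JSD(P||Q) = 0.5 × 0.0214 + 0.5 × 0.0224 = 0.0219 nats

Unlike KL divergence, JSD is symmetric and bounded: 0 ≤ JSD ≤ log(2).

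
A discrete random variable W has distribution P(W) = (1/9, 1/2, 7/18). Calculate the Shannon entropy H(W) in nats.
0.9580 nats

Shannon entropy is H(X) = -Σ p(x) log p(x).

For P = (1/9, 1/2, 7/18):
H = -1/9 × log_e(1/9) -1/2 × log_e(1/2) -7/18 × log_e(7/18)
H = 0.9580 nats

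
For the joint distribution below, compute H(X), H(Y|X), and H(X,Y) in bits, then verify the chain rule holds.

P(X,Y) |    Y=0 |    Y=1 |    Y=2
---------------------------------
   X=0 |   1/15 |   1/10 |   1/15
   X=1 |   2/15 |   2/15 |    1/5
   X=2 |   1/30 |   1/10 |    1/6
H(X,Y) = 3.0193, H(X) = 1.5241, H(Y|X) = 1.4952 (all in bits)

Chain rule: H(X,Y) = H(X) + H(Y|X)

Left side — joint entropy directly:
H(X,Y) = -Σ p(x,y) log p(x,y) = 3.0193 bits

Right side — compute H(Y|X) from the conditional distributions:
P(X) = (7/30, 7/15, 3/10), so H(X) = 1.5241 bits
H(Y|X) = Σ_x P(X=x) · H(Y|X=x):
  P(Y|X=0) = (2/7, 3/7, 2/7), H(Y|X=0) = 1.5567, weight P(X=0) = 7/30
  P(Y|X=1) = (2/7, 2/7, 3/7), H(Y|X=1) = 1.5567, weight P(X=1) = 7/15
  P(Y|X=2) = (1/9, 1/3, 5/9), H(Y|X=2) = 1.3516, weight P(X=2) = 3/10
H(Y|X) = 1.4952 bits

H(X) + H(Y|X) = 1.5241 + 1.4952 = 3.0193 bits

Both sides equal 3.0193 bits. ✓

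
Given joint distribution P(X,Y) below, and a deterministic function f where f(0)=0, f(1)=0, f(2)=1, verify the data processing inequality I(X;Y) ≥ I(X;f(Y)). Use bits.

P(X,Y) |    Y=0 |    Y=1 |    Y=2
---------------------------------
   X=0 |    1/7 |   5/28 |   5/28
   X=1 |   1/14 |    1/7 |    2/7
I(X;Y) = 0.0384, I(X;f(Y)) = 0.0336, inequality holds: 0.0384 ≥ 0.0336

Data Processing Inequality: For any Markov chain X → Y → Z, we have I(X;Y) ≥ I(X;Z).

Here Z = f(Y) is a deterministic function of Y, forming X → Y → Z.

Original I(X;Y) = 0.0384 bits

After applying f:
P(X,Z) where Z=f(Y):
- P(X,Z=0) = P(X,Y=0) + P(X,Y=1)
- P(X,Z=1) = P(X,Y=2)

I(X;Z) = I(X;f(Y)) = 0.0336 bits

Verification: 0.0384 ≥ 0.0336 ✓

Information cannot be created by processing; the function f can only lose information about X.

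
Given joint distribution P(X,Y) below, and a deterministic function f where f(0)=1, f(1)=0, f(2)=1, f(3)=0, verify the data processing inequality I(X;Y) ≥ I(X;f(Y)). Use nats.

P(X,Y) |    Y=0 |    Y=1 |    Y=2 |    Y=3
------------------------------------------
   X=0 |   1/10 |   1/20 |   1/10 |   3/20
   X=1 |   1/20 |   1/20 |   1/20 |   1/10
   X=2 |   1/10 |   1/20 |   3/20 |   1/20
I(X;Y) = 0.0452, I(X;f(Y)) = 0.0332, inequality holds: 0.0452 ≥ 0.0332

Data Processing Inequality: For any Markov chain X → Y → Z, we have I(X;Y) ≥ I(X;Z).

Here Z = f(Y) is a deterministic function of Y, forming X → Y → Z.

Original I(X;Y) = 0.0452 nats

After applying f:
P(X,Z) where Z=f(Y):
- P(X,Z=0) = P(X,Y=1) + P(X,Y=3)
- P(X,Z=1) = P(X,Y=0) + P(X,Y=2)

I(X;Z) = I(X;f(Y)) = 0.0332 nats

Verification: 0.0452 ≥ 0.0332 ✓

Information cannot be created by processing; the function f can only lose information about X.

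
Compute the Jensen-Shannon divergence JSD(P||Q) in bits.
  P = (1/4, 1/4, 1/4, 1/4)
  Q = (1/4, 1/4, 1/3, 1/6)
0.0104 bits

Jensen-Shannon divergence is:
JSD(P||Q) = 0.5 × D_KL(P||M) + 0.5 × D_KL(Q||M)
where M = 0.5 × (P + Q) is the mixture distribution.

M = 0.5 × (1/4, 1/4, 1/4, 1/4) + 0.5 × (1/4, 1/4, 1/3, 1/6) = (1/4, 1/4, 7/24, 5/24)

D_KL(P||M) = 0.0102 bits
D_KL(Q||M) = 0.0106 bits

JSD(P||Q) = 0.5 × 0.0102 + 0.5 × 0.0106 = 0.0104 bits

Unlike KL divergence, JSD is symmetric and bounded: 0 ≤ JSD ≤ log(2).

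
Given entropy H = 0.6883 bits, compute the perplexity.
1.6114

Perplexity is 2^H (or exp(H) for natural log).

H = 0.6883 bits
Perplexity = 2^0.6883 = 1.6114

Interpretation: The model's uncertainty is equivalent to choosing uniformly among 1.6 options.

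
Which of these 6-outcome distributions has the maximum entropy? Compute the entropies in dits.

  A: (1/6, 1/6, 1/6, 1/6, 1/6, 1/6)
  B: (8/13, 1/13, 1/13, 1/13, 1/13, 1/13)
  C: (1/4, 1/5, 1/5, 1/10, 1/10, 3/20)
A

For a discrete distribution over n outcomes, entropy is maximized by the uniform distribution.

Computing entropies:
H(A) = 0.7782 dits
H(B) = 0.5582 dits
H(C) = 0.7537 dits

The uniform distribution (where all probabilities equal 1/6) achieves the maximum entropy of log_10(6) = 0.7782 dits.

Distribution A has the highest entropy.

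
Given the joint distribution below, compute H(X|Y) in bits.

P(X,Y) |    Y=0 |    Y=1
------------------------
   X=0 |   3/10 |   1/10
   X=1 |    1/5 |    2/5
0.8464 bits

Using the chain rule: H(X|Y) = H(X,Y) - H(Y)

First, compute H(X,Y) = 1.8464 bits

Marginal P(Y) = (1/2, 1/2)
H(Y) = 1.0000 bits

H(X|Y) = H(X,Y) - H(Y) = 1.8464 - 1.0000 = 0.8464 bits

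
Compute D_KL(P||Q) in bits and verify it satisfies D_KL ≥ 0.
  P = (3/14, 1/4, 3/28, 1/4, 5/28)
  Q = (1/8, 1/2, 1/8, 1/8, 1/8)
0.2347 bits

KL divergence satisfies the Gibbs inequality: D_KL(P||Q) ≥ 0 for all distributions P, Q.

D_KL(P||Q) = Σ p(x) log(p(x)/q(x))
Term by term:
  x=0: 3/14 × log_2[(3/14)/(1/8)] = 0.1666
  x=1: 1/4 × log_2[(1/4)/(1/2)] = -0.2500
  x=2: 3/28 × log_2[(3/28)/(1/8)] = -0.0238
  x=3: 1/4 × log_2[(1/4)/(1/8)] = 0.2500
  x=4: 5/28 × log_2[(5/28)/(1/8)] = 0.0919
D_KL(P||Q) = 0.2347 bits

D_KL(P||Q) = 0.2347 ≥ 0 ✓

This non-negativity is a fundamental property: relative entropy cannot be negative because it measures how different Q is from P.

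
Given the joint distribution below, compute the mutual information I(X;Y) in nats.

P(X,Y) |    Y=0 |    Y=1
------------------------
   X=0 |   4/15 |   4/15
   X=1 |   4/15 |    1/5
0.0026 nats

Mutual information: I(X;Y) = H(X) + H(Y) - H(X,Y)

Marginals:
P(X) = (8/15, 7/15), H(X) = 0.6909 nats
P(Y) = (8/15, 7/15), H(Y) = 0.6909 nats

Joint entropy: H(X,Y) = 1.3793 nats

I(X;Y) = 0.6909 + 0.6909 - 1.3793 = 0.0026 nats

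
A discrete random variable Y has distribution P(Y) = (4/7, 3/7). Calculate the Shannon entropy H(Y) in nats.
0.6829 nats

Shannon entropy is H(X) = -Σ p(x) log p(x).

For P = (4/7, 3/7):
H = -4/7 × log_e(4/7) -3/7 × log_e(3/7)
H = 0.6829 nats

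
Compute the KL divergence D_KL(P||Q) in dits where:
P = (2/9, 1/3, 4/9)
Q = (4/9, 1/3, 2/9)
0.0669 dits

KL divergence: D_KL(P||Q) = Σ p(x) log(p(x)/q(x))

Computing term by term:
  x=0: 2/9 × log_10[(2/9)/(4/9)] = 2/9 × -0.3010 = -0.0669
  x=1: 1/3 × log_10[(1/3)/(1/3)] = 1/3 × 0.0000 = 0.0000
  x=2: 4/9 × log_10[(4/9)/(2/9)] = 4/9 × 0.3010 = 0.1338

D_KL(P||Q) = 0.0669 dits

Note: KL divergence is always non-negative and equals 0 iff P = Q.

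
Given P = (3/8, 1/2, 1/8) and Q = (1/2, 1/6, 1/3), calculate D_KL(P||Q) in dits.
0.1385 dits

KL divergence: D_KL(P||Q) = Σ p(x) log(p(x)/q(x))

Computing term by term:
  x=0: 3/8 × log_10[(3/8)/(1/2)] = 3/8 × -0.1249 = -0.0469
  x=1: 1/2 × log_10[(1/2)/(1/6)] = 1/2 × 0.4771 = 0.2386
  x=2: 1/8 × log_10[(1/8)/(1/3)] = 1/8 × -0.4260 = -0.0532

D_KL(P||Q) = 0.1385 dits

Note: KL divergence is always non-negative and equals 0 iff P = Q.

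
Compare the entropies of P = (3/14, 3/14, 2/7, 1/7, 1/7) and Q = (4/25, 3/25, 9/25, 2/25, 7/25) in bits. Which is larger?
P

Computing entropies in bits:
H(P) = 2.2709
H(Q) = 2.1264

Distribution P has higher entropy.

Intuition: The distribution closer to uniform (more spread out) has higher entropy.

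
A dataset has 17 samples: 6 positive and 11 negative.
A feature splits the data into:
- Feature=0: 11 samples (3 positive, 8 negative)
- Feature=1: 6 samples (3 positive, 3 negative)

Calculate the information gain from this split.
0.0367 bits

Information Gain = H(Y) - H(Y|Feature)

Before split:
P(positive) = 6/17 = 0.3529
H(Y) = 0.9367 bits

After split:
Feature=0: H = 0.8454 bits (weight = 11/17)
Feature=1: H = 1.0000 bits (weight = 6/17)
H(Y|Feature) = (11/17)×0.8454 + (6/17)×1.0000 = 0.8999 bits

Information Gain = 0.9367 - 0.8999 = 0.0367 bits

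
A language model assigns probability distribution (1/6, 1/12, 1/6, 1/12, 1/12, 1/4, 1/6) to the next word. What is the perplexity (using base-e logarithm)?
6.4474

Perplexity is e^H (or exp(H) for natural log).

First, H = -Σ p log p = 1.8637 nats
Perplexity = e^1.8637 = 6.4474

Interpretation: The model's uncertainty is equivalent to choosing uniformly among 6.4 options.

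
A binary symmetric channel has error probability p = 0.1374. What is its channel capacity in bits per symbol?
0.4226 bits

For a binary symmetric channel (BSC) with error probability p:
Capacity C = 1 - H(p) bits per symbol

where H(p) = -p log₂(p) - (1-p) log₂(1-p) is the binary entropy function.

H(0.1374) = 0.5774 bits
C = 1 - 0.5774 = 0.4226 bits per symbol

This means we can reliably transmit up to 0.4226 bits of information per channel use.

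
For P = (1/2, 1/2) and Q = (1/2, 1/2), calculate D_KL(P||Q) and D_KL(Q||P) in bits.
D_KL(P||Q) = 0.0000, D_KL(Q||P) = 0.0000

KL divergence is not symmetric: D_KL(P||Q) ≠ D_KL(Q||P) in general.

D_KL(P||Q) = 0.0000 bits
D_KL(Q||P) = 0.0000 bits

In this case they happen to be equal (to 4 decimal places).

This asymmetry is why KL divergence is not a true distance metric.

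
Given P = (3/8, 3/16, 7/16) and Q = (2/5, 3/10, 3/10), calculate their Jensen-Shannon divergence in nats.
0.0132 nats

Jensen-Shannon divergence is:
JSD(P||Q) = 0.5 × D_KL(P||M) + 0.5 × D_KL(Q||M)
where M = 0.5 × (P + Q) is the mixture distribution.

M = 0.5 × (3/8, 3/16, 7/16) + 0.5 × (2/5, 3/10, 3/10) = (0.3875, 0.24375, 0.36875)

D_KL(P||M) = 0.0133 nats
D_KL(Q||M) = 0.0131 nats

JSD(P||Q) = 0.5 × 0.0133 + 0.5 × 0.0131 = 0.0132 nats

Unlike KL divergence, JSD is symmetric and bounded: 0 ≤ JSD ≤ log(2).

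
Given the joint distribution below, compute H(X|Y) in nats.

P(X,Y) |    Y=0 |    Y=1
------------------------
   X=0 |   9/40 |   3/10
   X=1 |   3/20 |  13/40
0.6851 nats

Using the chain rule: H(X|Y) = H(X,Y) - H(Y)

First, compute H(X,Y) = 1.3467 nats

Marginal P(Y) = (3/8, 5/8)
H(Y) = 0.6616 nats

H(X|Y) = H(X,Y) - H(Y) = 1.3467 - 0.6616 = 0.6851 nats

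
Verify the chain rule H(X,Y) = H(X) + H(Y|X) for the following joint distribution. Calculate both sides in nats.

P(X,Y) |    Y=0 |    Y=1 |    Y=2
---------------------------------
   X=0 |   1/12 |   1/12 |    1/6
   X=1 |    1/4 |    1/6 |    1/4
H(X,Y) = 1.7046, H(X) = 0.6365, H(Y|X) = 1.0680 (all in nats)

Chain rule: H(X,Y) = H(X) + H(Y|X)

Left side — joint entropy directly:
H(X,Y) = -Σ p(x,y) log p(x,y) = 1.7046 nats

Right side — compute H(Y|X) from the conditional distributions:
P(X) = (1/3, 2/3), so H(X) = 0.6365 nats
H(Y|X) = Σ_x P(X=x) · H(Y|X=x):
  P(Y|X=0) = (1/4, 1/4, 1/2), H(Y|X=0) = 1.0397, weight P(X=0) = 1/3
  P(Y|X=1) = (3/8, 1/4, 3/8), H(Y|X=1) = 1.0822, weight P(X=1) = 2/3
H(Y|X) = 1.0680 nats

H(X) + H(Y|X) = 0.6365 + 1.0680 = 1.7046 nats

Both sides equal 1.7046 nats. ✓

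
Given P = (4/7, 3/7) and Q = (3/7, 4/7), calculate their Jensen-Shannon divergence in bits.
0.0148 bits

Jensen-Shannon divergence is:
JSD(P||Q) = 0.5 × D_KL(P||M) + 0.5 × D_KL(Q||M)
where M = 0.5 × (P + Q) is the mixture distribution.

M = 0.5 × (4/7, 3/7) + 0.5 × (3/7, 4/7) = (1/2, 1/2)

D_KL(P||M) = 0.0148 bits
D_KL(Q||M) = 0.0148 bits

JSD(P||Q) = 0.5 × 0.0148 + 0.5 × 0.0148 = 0.0148 bits

Unlike KL divergence, JSD is symmetric and bounded: 0 ≤ JSD ≤ log(2).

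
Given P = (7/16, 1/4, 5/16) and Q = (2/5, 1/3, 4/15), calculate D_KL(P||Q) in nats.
0.0168 nats

KL divergence: D_KL(P||Q) = Σ p(x) log(p(x)/q(x))

Computing term by term:
  x=0: 7/16 × log_e[(7/16)/(2/5)] = 7/16 × 0.0896 = 0.0392
  x=1: 1/4 × log_e[(1/4)/(1/3)] = 1/4 × -0.2877 = -0.0719
  x=2: 5/16 × log_e[(5/16)/(4/15)] = 5/16 × 0.1586 = 0.0496

D_KL(P||Q) = 0.0168 nats

Note: KL divergence is always non-negative and equals 0 iff P = Q.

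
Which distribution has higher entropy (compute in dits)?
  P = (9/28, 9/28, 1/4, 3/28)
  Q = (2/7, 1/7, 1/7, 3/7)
P

Computing entropies in dits:
H(P) = 0.5713
H(Q) = 0.5546

Distribution P has higher entropy.

Intuition: The distribution closer to uniform (more spread out) has higher entropy.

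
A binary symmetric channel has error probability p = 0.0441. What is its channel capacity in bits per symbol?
0.7392 bits

For a binary symmetric channel (BSC) with error probability p:
Capacity C = 1 - H(p) bits per symbol

where H(p) = -p log₂(p) - (1-p) log₂(1-p) is the binary entropy function.

H(0.0441) = 0.2608 bits
C = 1 - 0.2608 = 0.7392 bits per symbol

This means we can reliably transmit up to 0.7392 bits of information per channel use.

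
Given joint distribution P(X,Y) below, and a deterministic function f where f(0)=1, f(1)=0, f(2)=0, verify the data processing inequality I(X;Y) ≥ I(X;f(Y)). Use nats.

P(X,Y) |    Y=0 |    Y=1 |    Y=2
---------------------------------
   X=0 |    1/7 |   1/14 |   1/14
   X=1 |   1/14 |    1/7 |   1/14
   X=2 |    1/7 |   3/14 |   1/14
I(X;Y) = 0.0334, I(X;f(Y)) = 0.0203, inequality holds: 0.0334 ≥ 0.0203

Data Processing Inequality: For any Markov chain X → Y → Z, we have I(X;Y) ≥ I(X;Z).

Here Z = f(Y) is a deterministic function of Y, forming X → Y → Z.

Original I(X;Y) = 0.0334 nats

After applying f:
P(X,Z) where Z=f(Y):
- P(X,Z=0) = P(X,Y=1) + P(X,Y=2)
- P(X,Z=1) = P(X,Y=0)

I(X;Z) = I(X;f(Y)) = 0.0203 nats

Verification: 0.0334 ≥ 0.0203 ✓

Information cannot be created by processing; the function f can only lose information about X.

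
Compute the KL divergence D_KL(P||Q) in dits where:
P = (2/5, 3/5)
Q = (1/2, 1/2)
0.0087 dits

KL divergence: D_KL(P||Q) = Σ p(x) log(p(x)/q(x))

Computing term by term:
  x=0: 2/5 × log_10[(2/5)/(1/2)] = 2/5 × -0.0969 = -0.0388
  x=1: 3/5 × log_10[(3/5)/(1/2)] = 3/5 × 0.0792 = 0.0475

D_KL(P||Q) = 0.0087 dits

Note: KL divergence is always non-negative and equals 0 iff P = Q.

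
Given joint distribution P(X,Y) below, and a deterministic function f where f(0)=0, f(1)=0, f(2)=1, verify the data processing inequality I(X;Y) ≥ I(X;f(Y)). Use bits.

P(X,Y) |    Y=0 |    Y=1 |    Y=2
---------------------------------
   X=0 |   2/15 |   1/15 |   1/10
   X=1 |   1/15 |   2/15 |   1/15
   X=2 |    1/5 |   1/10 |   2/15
I(X;Y) = 0.0504, I(X;f(Y)) = 0.0036, inequality holds: 0.0504 ≥ 0.0036

Data Processing Inequality: For any Markov chain X → Y → Z, we have I(X;Y) ≥ I(X;Z).

Here Z = f(Y) is a deterministic function of Y, forming X → Y → Z.

Original I(X;Y) = 0.0504 bits

After applying f:
P(X,Z) where Z=f(Y):
- P(X,Z=0) = P(X,Y=0) + P(X,Y=1)
- P(X,Z=1) = P(X,Y=2)

I(X;Z) = I(X;f(Y)) = 0.0036 bits

Verification: 0.0504 ≥ 0.0036 ✓

Information cannot be created by processing; the function f can only lose information about X.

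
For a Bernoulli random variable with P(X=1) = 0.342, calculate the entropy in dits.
0.2790 dits

The binary entropy function is:
H(p) = -p log(p) - (1-p) log(1-p)

H(0.342) = -0.342 × log_10(0.342) - 0.658 × log_10(0.658)
H(0.342) = 0.2790 dits

Note: Binary entropy is maximized at p=0.5 (H=1 bit) and minimized at p=0 or p=1 (H=0).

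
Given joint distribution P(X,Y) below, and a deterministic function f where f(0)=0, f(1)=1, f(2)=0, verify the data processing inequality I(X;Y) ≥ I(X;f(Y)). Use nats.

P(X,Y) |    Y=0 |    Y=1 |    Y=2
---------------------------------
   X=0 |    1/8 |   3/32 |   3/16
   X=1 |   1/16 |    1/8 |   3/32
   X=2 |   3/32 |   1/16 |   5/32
I(X;Y) = 0.0253, I(X;f(Y)) = 0.0251, inequality holds: 0.0253 ≥ 0.0251

Data Processing Inequality: For any Markov chain X → Y → Z, we have I(X;Y) ≥ I(X;Z).

Here Z = f(Y) is a deterministic function of Y, forming X → Y → Z.

Original I(X;Y) = 0.0253 nats

After applying f:
P(X,Z) where Z=f(Y):
- P(X,Z=0) = P(X,Y=0) + P(X,Y=2)
- P(X,Z=1) = P(X,Y=1)

I(X;Z) = I(X;f(Y)) = 0.0251 nats

Verification: 0.0253 ≥ 0.0251 ✓

Information cannot be created by processing; the function f can only lose information about X.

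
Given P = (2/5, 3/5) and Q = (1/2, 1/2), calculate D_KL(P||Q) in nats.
0.0201 nats

KL divergence: D_KL(P||Q) = Σ p(x) log(p(x)/q(x))

Computing term by term:
  x=0: 2/5 × log_e[(2/5)/(1/2)] = 2/5 × -0.2231 = -0.0893
  x=1: 3/5 × log_e[(3/5)/(1/2)] = 3/5 × 0.1823 = 0.1094

D_KL(P||Q) = 0.0201 nats

Note: KL divergence is always non-negative and equals 0 iff P = Q.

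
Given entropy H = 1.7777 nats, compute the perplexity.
5.9162

Perplexity is e^H (or exp(H) for natural log).

H = 1.7777 nats
Perplexity = e^1.7777 = 5.9162

Interpretation: The model's uncertainty is equivalent to choosing uniformly among 5.9 options.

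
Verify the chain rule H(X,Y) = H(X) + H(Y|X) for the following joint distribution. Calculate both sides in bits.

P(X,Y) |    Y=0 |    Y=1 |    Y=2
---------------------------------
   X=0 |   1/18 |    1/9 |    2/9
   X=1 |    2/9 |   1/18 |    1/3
H(X,Y) = 2.3083, H(X) = 0.9641, H(Y|X) = 1.3442 (all in bits)

Chain rule: H(X,Y) = H(X) + H(Y|X)

Left side — joint entropy directly:
H(X,Y) = -Σ p(x,y) log p(x,y) = 2.3083 bits

Right side — compute H(Y|X) from the conditional distributions:
P(X) = (7/18, 11/18), so H(X) = 0.9641 bits
H(Y|X) = Σ_x P(X=x) · H(Y|X=x):
  P(Y|X=0) = (1/7, 2/7, 4/7), H(Y|X=0) = 1.3788, weight P(X=0) = 7/18
  P(Y|X=1) = (4/11, 1/11, 6/11), H(Y|X=1) = 1.3222, weight P(X=1) = 11/18
H(Y|X) = 1.3442 bits

H(X) + H(Y|X) = 0.9641 + 1.3442 = 2.3083 bits

Both sides equal 2.3083 bits. ✓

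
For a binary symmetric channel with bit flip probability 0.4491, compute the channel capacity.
0.0075 bits

For a binary symmetric channel (BSC) with error probability p:
Capacity C = 1 - H(p) bits per symbol

where H(p) = -p log₂(p) - (1-p) log₂(1-p) is the binary entropy function.

H(0.4491) = 0.9925 bits
C = 1 - 0.9925 = 0.0075 bits per symbol

This means we can reliably transmit up to 0.0075 bits of information per channel use.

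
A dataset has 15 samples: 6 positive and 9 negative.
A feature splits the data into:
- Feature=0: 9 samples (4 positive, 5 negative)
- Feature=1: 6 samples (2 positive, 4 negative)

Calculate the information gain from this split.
0.0090 bits

Information Gain = H(Y) - H(Y|Feature)

Before split:
P(positive) = 6/15 = 0.4000
H(Y) = 0.9710 bits

After split:
Feature=0: H = 0.9911 bits (weight = 9/15)
Feature=1: H = 0.9183 bits (weight = 6/15)
H(Y|Feature) = (9/15)×0.9911 + (6/15)×0.9183 = 0.9620 bits

Information Gain = 0.9710 - 0.9620 = 0.0090 bits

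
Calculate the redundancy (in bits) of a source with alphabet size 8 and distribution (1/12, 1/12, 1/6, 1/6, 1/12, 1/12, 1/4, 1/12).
0.1446 bits

Redundancy measures how far a source is from maximum entropy:
R = H_max - H(X)

Maximum entropy for 8 symbols: H_max = log_2(8) = 3.0000 bits
Actual entropy: H(X) = 2.8554 bits
Redundancy: R = 3.0000 - 2.8554 = 0.1446 bits

This redundancy represents potential for compression: the source could be compressed by 0.1446 bits per symbol.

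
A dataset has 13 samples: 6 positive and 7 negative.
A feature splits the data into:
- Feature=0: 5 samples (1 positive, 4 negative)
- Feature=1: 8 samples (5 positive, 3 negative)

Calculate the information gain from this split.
0.1307 bits

Information Gain = H(Y) - H(Y|Feature)

Before split:
P(positive) = 6/13 = 0.4615
H(Y) = 0.9957 bits

After split:
Feature=0: H = 0.7219 bits (weight = 5/13)
Feature=1: H = 0.9544 bits (weight = 8/13)
H(Y|Feature) = (5/13)×0.7219 + (8/13)×0.9544 = 0.8650 bits

Information Gain = 0.9957 - 0.8650 = 0.1307 bits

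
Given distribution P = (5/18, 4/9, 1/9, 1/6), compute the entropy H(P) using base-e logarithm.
1.2590 nats

Shannon entropy is H(X) = -Σ p(x) log p(x).

For P = (5/18, 4/9, 1/9, 1/6):
H = -5/18 × log_e(5/18) -4/9 × log_e(4/9) -1/9 × log_e(1/9) -1/6 × log_e(1/6)
H = 1.2590 nats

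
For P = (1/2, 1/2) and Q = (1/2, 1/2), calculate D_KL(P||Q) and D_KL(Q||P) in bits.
D_KL(P||Q) = 0.0000, D_KL(Q||P) = 0.0000

KL divergence is not symmetric: D_KL(P||Q) ≠ D_KL(Q||P) in general.

D_KL(P||Q) = 0.0000 bits
D_KL(Q||P) = 0.0000 bits

In this case they happen to be equal (to 4 decimal places).

This asymmetry is why KL divergence is not a true distance metric.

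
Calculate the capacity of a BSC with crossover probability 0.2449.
0.1969 bits

For a binary symmetric channel (BSC) with error probability p:
Capacity C = 1 - H(p) bits per symbol

where H(p) = -p log₂(p) - (1-p) log₂(1-p) is the binary entropy function.

H(0.2449) = 0.8031 bits
C = 1 - 0.8031 = 0.1969 bits per symbol

This means we can reliably transmit up to 0.1969 bits of information per channel use.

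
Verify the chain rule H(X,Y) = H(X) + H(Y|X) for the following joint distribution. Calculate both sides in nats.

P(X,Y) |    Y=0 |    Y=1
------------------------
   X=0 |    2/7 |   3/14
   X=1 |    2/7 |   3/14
H(X,Y) = 1.3761, H(X) = 0.6931, H(Y|X) = 0.6829 (all in nats)

Chain rule: H(X,Y) = H(X) + H(Y|X)

Left side — joint entropy directly:
H(X,Y) = -Σ p(x,y) log p(x,y) = 1.3761 nats

Right side — compute H(Y|X) from the conditional distributions:
P(X) = (1/2, 1/2), so H(X) = 0.6931 nats
H(Y|X) = Σ_x P(X=x) · H(Y|X=x):
  P(Y|X=0) = (4/7, 3/7), H(Y|X=0) = 0.6829, weight P(X=0) = 1/2
  P(Y|X=1) = (4/7, 3/7), H(Y|X=1) = 0.6829, weight P(X=1) = 1/2
H(Y|X) = 0.6829 nats

H(X) + H(Y|X) = 0.6931 + 0.6829 = 1.3761 nats

Both sides equal 1.3761 nats. ✓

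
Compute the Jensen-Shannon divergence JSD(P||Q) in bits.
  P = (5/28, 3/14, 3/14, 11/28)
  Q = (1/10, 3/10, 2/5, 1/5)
0.0569 bits

Jensen-Shannon divergence is:
JSD(P||Q) = 0.5 × D_KL(P||M) + 0.5 × D_KL(Q||M)
where M = 0.5 × (P + Q) is the mixture distribution.

M = 0.5 × (5/28, 3/14, 3/14, 11/28) + 0.5 × (1/10, 3/10, 2/5, 1/5) = (0.139286, 9/35, 0.307143, 0.296429)

D_KL(P||M) = 0.0560 bits
D_KL(Q||M) = 0.0578 bits

JSD(P||Q) = 0.5 × 0.0560 + 0.5 × 0.0578 = 0.0569 bits

Unlike KL divergence, JSD is symmetric and bounded: 0 ≤ JSD ≤ log(2).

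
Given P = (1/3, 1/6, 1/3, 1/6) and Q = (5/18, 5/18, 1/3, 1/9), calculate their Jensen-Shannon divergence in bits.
0.0160 bits

Jensen-Shannon divergence is:
JSD(P||Q) = 0.5 × D_KL(P||M) + 0.5 × D_KL(Q||M)
where M = 0.5 × (P + Q) is the mixture distribution.

M = 0.5 × (1/3, 1/6, 1/3, 1/6) + 0.5 × (5/18, 5/18, 1/3, 1/9) = (11/36, 2/9, 1/3, 5/36)

D_KL(P||M) = 0.0165 bits
D_KL(Q||M) = 0.0155 bits

JSD(P||Q) = 0.5 × 0.0165 + 0.5 × 0.0155 = 0.0160 bits

Unlike KL divergence, JSD is symmetric and bounded: 0 ≤ JSD ≤ log(2).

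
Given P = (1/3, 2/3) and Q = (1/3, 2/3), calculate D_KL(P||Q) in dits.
0.0000 dits

KL divergence: D_KL(P||Q) = Σ p(x) log(p(x)/q(x))

Computing term by term:
  x=0: 1/3 × log_10[(1/3)/(1/3)] = 1/3 × 0.0000 = 0.0000
  x=1: 2/3 × log_10[(2/3)/(2/3)] = 2/3 × 0.0000 = 0.0000

D_KL(P||Q) = 0.0000 dits

Note: KL divergence is always non-negative and equals 0 iff P = Q.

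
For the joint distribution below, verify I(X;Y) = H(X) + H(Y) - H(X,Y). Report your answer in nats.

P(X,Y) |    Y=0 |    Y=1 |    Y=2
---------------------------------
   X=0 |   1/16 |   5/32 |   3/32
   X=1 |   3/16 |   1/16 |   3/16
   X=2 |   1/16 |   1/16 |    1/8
I(X;Y) = 0.0651 nats

Mutual information has multiple equivalent forms:
- I(X;Y) = H(X) - H(X|Y)
- I(X;Y) = H(Y) - H(Y|X)
- I(X;Y) = H(X) + H(Y) - H(X,Y)

Computing all quantities:
H(X) = 1.0717, H(Y) = 1.0862, H(X,Y) = 2.0928
H(X|Y) = 1.0066, H(Y|X) = 1.0211

Verification:
H(X) - H(X|Y) = 1.0717 - 1.0066 = 0.0651
H(Y) - H(Y|X) = 1.0862 - 1.0211 = 0.0651
H(X) + H(Y) - H(X,Y) = 1.0717 + 1.0862 - 2.0928 = 0.0651

All forms give I(X;Y) = 0.0651 nats. ✓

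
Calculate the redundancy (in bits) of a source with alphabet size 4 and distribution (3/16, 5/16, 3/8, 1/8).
0.1171 bits

Redundancy measures how far a source is from maximum entropy:
R = H_max - H(X)

Maximum entropy for 4 symbols: H_max = log_2(4) = 2.0000 bits
Actual entropy: H(X) = 1.8829 bits
Redundancy: R = 2.0000 - 1.8829 = 0.1171 bits

This redundancy represents potential for compression: the source could be compressed by 0.1171 bits per symbol.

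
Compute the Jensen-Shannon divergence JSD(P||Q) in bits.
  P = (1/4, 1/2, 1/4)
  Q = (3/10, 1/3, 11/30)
0.0218 bits

Jensen-Shannon divergence is:
JSD(P||Q) = 0.5 × D_KL(P||M) + 0.5 × D_KL(Q||M)
where M = 0.5 × (P + Q) is the mixture distribution.

M = 0.5 × (1/4, 1/2, 1/4) + 0.5 × (3/10, 1/3, 11/30) = (11/40, 5/12, 0.308333)

D_KL(P||M) = 0.0215 bits
D_KL(Q||M) = 0.0220 bits

JSD(P||Q) = 0.5 × 0.0215 + 0.5 × 0.0220 = 0.0218 bits

Unlike KL divergence, JSD is symmetric and bounded: 0 ≤ JSD ≤ log(2).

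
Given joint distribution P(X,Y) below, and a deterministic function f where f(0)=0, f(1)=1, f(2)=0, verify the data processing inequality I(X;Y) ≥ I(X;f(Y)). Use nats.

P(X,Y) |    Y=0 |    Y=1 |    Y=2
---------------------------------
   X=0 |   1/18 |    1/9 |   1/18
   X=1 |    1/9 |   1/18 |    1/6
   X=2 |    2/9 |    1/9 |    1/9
I(X;Y) = 0.0590, I(X;f(Y)) = 0.0367, inequality holds: 0.0590 ≥ 0.0367

Data Processing Inequality: For any Markov chain X → Y → Z, we have I(X;Y) ≥ I(X;Z).

Here Z = f(Y) is a deterministic function of Y, forming X → Y → Z.

Original I(X;Y) = 0.0590 nats

After applying f:
P(X,Z) where Z=f(Y):
- P(X,Z=0) = P(X,Y=0) + P(X,Y=2)
- P(X,Z=1) = P(X,Y=1)

I(X;Z) = I(X;f(Y)) = 0.0367 nats

Verification: 0.0590 ≥ 0.0367 ✓

Information cannot be created by processing; the function f can only lose information about X.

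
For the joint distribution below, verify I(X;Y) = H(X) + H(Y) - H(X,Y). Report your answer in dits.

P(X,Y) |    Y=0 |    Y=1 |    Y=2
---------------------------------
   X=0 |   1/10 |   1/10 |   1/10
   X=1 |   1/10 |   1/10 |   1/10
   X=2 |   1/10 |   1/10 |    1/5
I(X;Y) = 0.0060 dits

Mutual information has multiple equivalent forms:
- I(X;Y) = H(X) - H(X|Y)
- I(X;Y) = H(Y) - H(Y|X)
- I(X;Y) = H(X) + H(Y) - H(X,Y)

Computing all quantities:
H(X) = 0.4729, H(Y) = 0.4729, H(X,Y) = 0.9398
H(X|Y) = 0.4669, H(Y|X) = 0.4669

Verification:
H(X) - H(X|Y) = 0.4729 - 0.4669 = 0.0060
H(Y) - H(Y|X) = 0.4729 - 0.4669 = 0.0060
H(X) + H(Y) - H(X,Y) = 0.4729 + 0.4729 - 0.9398 = 0.0060

All forms give I(X;Y) = 0.0060 dits. ✓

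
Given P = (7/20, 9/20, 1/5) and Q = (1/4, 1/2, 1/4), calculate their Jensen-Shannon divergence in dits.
0.0027 dits

Jensen-Shannon divergence is:
JSD(P||Q) = 0.5 × D_KL(P||M) + 0.5 × D_KL(Q||M)
where M = 0.5 × (P + Q) is the mixture distribution.

M = 0.5 × (7/20, 9/20, 1/5) + 0.5 × (1/4, 1/2, 1/4) = (3/10, 19/40, 9/40)

D_KL(P||M) = 0.0026 dits
D_KL(Q||M) = 0.0028 dits

JSD(P||Q) = 0.5 × 0.0026 + 0.5 × 0.0028 = 0.0027 dits

Unlike KL divergence, JSD is symmetric and bounded: 0 ≤ JSD ≤ log(2).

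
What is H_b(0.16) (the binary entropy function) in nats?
0.4397 nats

The binary entropy function is:
H(p) = -p log(p) - (1-p) log(1-p)

H(0.16) = -0.16 × log_e(0.16) - 0.84 × log_e(0.84)
H(0.16) = 0.4397 nats

Note: Binary entropy is maximized at p=0.5 (H=1 bit) and minimized at p=0 or p=1 (H=0).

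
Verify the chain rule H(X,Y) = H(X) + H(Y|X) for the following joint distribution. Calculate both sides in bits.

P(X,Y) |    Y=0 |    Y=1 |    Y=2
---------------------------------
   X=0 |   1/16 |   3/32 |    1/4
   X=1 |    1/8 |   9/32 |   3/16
H(X,Y) = 2.4127, H(X) = 0.9745, H(Y|X) = 1.4382 (all in bits)

Chain rule: H(X,Y) = H(X) + H(Y|X)

Left side — joint entropy directly:
H(X,Y) = -Σ p(x,y) log p(x,y) = 2.4127 bits

Right side — compute H(Y|X) from the conditional distributions:
P(X) = (13/32, 19/32), so H(X) = 0.9745 bits
H(Y|X) = Σ_x P(X=x) · H(Y|X=x):
  P(Y|X=0) = (2/13, 3/13, 8/13), H(Y|X=0) = 1.3347, weight P(X=0) = 13/32
  P(Y|X=1) = (4/19, 9/19, 6/19), H(Y|X=1) = 1.5090, weight P(X=1) = 19/32
H(Y|X) = 1.4382 bits

H(X) + H(Y|X) = 0.9745 + 1.4382 = 2.4127 bits

Both sides equal 2.4127 bits. ✓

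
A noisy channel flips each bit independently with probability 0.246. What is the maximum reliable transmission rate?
0.1951 bits

For a binary symmetric channel (BSC) with error probability p:
Capacity C = 1 - H(p) bits per symbol

where H(p) = -p log₂(p) - (1-p) log₂(1-p) is the binary entropy function.

H(0.246) = 0.8049 bits
C = 1 - 0.8049 = 0.1951 bits per symbol

This means we can reliably transmit up to 0.1951 bits of information per channel use.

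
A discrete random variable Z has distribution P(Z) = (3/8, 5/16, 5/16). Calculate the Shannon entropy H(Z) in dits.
0.4755 dits

Shannon entropy is H(X) = -Σ p(x) log p(x).

For P = (3/8, 5/16, 5/16):
H = -3/8 × log_10(3/8) -5/16 × log_10(5/16) -5/16 × log_10(5/16)
H = 0.4755 dits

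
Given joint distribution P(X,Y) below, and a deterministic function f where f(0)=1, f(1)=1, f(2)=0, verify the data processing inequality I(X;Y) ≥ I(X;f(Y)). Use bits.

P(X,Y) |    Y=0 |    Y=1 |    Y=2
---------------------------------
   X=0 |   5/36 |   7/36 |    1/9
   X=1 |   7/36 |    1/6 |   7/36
I(X;Y) = 0.0159, I(X;f(Y)) = 0.0085, inequality holds: 0.0159 ≥ 0.0085

Data Processing Inequality: For any Markov chain X → Y → Z, we have I(X;Y) ≥ I(X;Z).

Here Z = f(Y) is a deterministic function of Y, forming X → Y → Z.

Original I(X;Y) = 0.0159 bits

After applying f:
P(X,Z) where Z=f(Y):
- P(X,Z=0) = P(X,Y=2)
- P(X,Z=1) = P(X,Y=0) + P(X,Y=1)

I(X;Z) = I(X;f(Y)) = 0.0085 bits

Verification: 0.0159 ≥ 0.0085 ✓

Information cannot be created by processing; the function f can only lose information about X.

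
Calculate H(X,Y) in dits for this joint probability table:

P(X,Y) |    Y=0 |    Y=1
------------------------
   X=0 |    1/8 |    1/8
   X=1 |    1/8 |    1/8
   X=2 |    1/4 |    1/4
0.7526 dits

Joint entropy is H(X,Y) = -Σ_{x,y} p(x,y) log p(x,y).

Summing over all non-zero entries:
H(X,Y) = -[1/8·log_10(1/8) + 1/8·log_10(1/8) + 1/8·log_10(1/8) + 1/8·log_10(1/8) + 1/4·log_10(1/4) + 1/4·log_10(1/4)]
H(X,Y) = 0.7526 dits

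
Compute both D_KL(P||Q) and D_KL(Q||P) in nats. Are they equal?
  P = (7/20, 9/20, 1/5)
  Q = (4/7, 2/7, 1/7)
D_KL(P||Q) = 0.1001, D_KL(Q||P) = 0.1023

KL divergence is not symmetric: D_KL(P||Q) ≠ D_KL(Q||P) in general.

D_KL(P||Q) = 0.1001 nats
D_KL(Q||P) = 0.1023 nats

No, they are not equal!

This asymmetry is why KL divergence is not a true distance metric.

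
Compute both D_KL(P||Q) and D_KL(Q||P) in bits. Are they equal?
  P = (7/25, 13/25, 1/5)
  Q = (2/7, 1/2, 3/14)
D_KL(P||Q) = 0.0014, D_KL(Q||P) = 0.0014

KL divergence is not symmetric: D_KL(P||Q) ≠ D_KL(Q||P) in general.

D_KL(P||Q) = 0.0014 bits
D_KL(Q||P) = 0.0014 bits

In this case they happen to be equal (to 4 decimal places).

This asymmetry is why KL divergence is not a true distance metric.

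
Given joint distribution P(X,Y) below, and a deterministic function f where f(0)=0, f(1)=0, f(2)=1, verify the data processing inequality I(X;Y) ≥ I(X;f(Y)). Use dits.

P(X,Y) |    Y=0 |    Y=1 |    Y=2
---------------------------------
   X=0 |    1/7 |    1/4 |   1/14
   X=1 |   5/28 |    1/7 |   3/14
I(X;Y) = 0.0224, I(X;f(Y)) = 0.0167, inequality holds: 0.0224 ≥ 0.0167

Data Processing Inequality: For any Markov chain X → Y → Z, we have I(X;Y) ≥ I(X;Z).

Here Z = f(Y) is a deterministic function of Y, forming X → Y → Z.

Original I(X;Y) = 0.0224 dits

After applying f:
P(X,Z) where Z=f(Y):
- P(X,Z=0) = P(X,Y=0) + P(X,Y=1)
- P(X,Z=1) = P(X,Y=2)

I(X;Z) = I(X;f(Y)) = 0.0167 dits

Verification: 0.0224 ≥ 0.0167 ✓

Information cannot be created by processing; the function f can only lose information about X.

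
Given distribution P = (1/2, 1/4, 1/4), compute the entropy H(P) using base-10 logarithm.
0.4515 dits

Shannon entropy is H(X) = -Σ p(x) log p(x).

For P = (1/2, 1/4, 1/4):
H = -1/2 × log_10(1/2) -1/4 × log_10(1/4) -1/4 × log_10(1/4)
H = 0.4515 dits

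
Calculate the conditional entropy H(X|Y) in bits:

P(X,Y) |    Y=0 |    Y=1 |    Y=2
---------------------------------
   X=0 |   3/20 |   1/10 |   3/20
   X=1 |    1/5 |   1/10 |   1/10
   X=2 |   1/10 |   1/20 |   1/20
1.5069 bits

Using the chain rule: H(X|Y) = H(X,Y) - H(Y)

First, compute H(X,Y) = 3.0464 bits

Marginal P(Y) = (9/20, 1/4, 3/10)
H(Y) = 1.5395 bits

H(X|Y) = H(X,Y) - H(Y) = 3.0464 - 1.5395 = 1.5069 bits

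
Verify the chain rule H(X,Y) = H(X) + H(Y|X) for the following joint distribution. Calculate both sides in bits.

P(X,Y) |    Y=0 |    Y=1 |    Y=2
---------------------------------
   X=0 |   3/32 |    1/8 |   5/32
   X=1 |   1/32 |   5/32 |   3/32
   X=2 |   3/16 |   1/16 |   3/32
H(X,Y) = 3.0314, H(X) = 1.5749, H(Y|X) = 1.4565 (all in bits)

Chain rule: H(X,Y) = H(X) + H(Y|X)

Left side — joint entropy directly:
H(X,Y) = -Σ p(x,y) log p(x,y) = 3.0314 bits

Right side — compute H(Y|X) from the conditional distributions:
P(X) = (3/8, 9/32, 11/32), so H(X) = 1.5749 bits
H(Y|X) = Σ_x P(X=x) · H(Y|X=x):
  P(Y|X=0) = (1/4, 1/3, 5/12), H(Y|X=0) = 1.5546, weight P(X=0) = 3/8
  P(Y|X=1) = (1/9, 5/9, 1/3), H(Y|X=1) = 1.3516, weight P(X=1) = 9/32
  P(Y|X=2) = (6/11, 2/11, 3/11), H(Y|X=2) = 1.4354, weight P(X=2) = 11/32
H(Y|X) = 1.4565 bits

H(X) + H(Y|X) = 1.5749 + 1.4565 = 3.0314 bits

Both sides equal 3.0314 bits. ✓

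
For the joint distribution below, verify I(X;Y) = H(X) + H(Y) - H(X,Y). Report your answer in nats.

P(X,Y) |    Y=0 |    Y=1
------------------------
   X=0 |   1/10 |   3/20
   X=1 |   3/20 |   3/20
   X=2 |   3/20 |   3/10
I(X;Y) = 0.0104 nats

Mutual information has multiple equivalent forms:
- I(X;Y) = H(X) - H(X|Y)
- I(X;Y) = H(Y) - H(Y|X)
- I(X;Y) = H(X) + H(Y) - H(X,Y)

Computing all quantities:
H(X) = 1.0671, H(Y) = 0.6730, H(X,Y) = 1.7297
H(X|Y) = 1.0567, H(Y|X) = 0.6626

Verification:
H(X) - H(X|Y) = 1.0671 - 1.0567 = 0.0104
H(Y) - H(Y|X) = 0.6730 - 0.6626 = 0.0104
H(X) + H(Y) - H(X,Y) = 1.0671 + 0.6730 - 1.7297 = 0.0104

All forms give I(X;Y) = 0.0104 nats. ✓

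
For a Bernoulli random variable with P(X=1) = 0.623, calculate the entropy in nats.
0.6626 nats

The binary entropy function is:
H(p) = -p log(p) - (1-p) log(1-p)

H(0.623) = -0.623 × log_e(0.623) - 0.377 × log_e(0.377)
H(0.623) = 0.6626 nats

Note: Binary entropy is maximized at p=0.5 (H=1 bit) and minimized at p=0 or p=1 (H=0).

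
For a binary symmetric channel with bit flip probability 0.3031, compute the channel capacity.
0.1150 bits

For a binary symmetric channel (BSC) with error probability p:
Capacity C = 1 - H(p) bits per symbol

where H(p) = -p log₂(p) - (1-p) log₂(1-p) is the binary entropy function.

H(0.3031) = 0.8850 bits
C = 1 - 0.8850 = 0.1150 bits per symbol

This means we can reliably transmit up to 0.1150 bits of information per channel use.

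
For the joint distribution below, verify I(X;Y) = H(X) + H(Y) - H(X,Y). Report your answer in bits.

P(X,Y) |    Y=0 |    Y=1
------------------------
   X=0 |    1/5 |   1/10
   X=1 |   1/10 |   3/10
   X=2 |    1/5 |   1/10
I(X;Y) = 0.1245 bits

Mutual information has multiple equivalent forms:
- I(X;Y) = H(X) - H(X|Y)
- I(X;Y) = H(Y) - H(Y|X)
- I(X;Y) = H(X) + H(Y) - H(X,Y)

Computing all quantities:
H(X) = 1.5710, H(Y) = 1.0000, H(X,Y) = 2.4464
H(X|Y) = 1.4464, H(Y|X) = 0.8755

Verification:
H(X) - H(X|Y) = 1.5710 - 1.4464 = 0.1245
H(Y) - H(Y|X) = 1.0000 - 0.8755 = 0.1245
H(X) + H(Y) - H(X,Y) = 1.5710 + 1.0000 - 2.4464 = 0.1245

All forms give I(X;Y) = 0.1245 bits. ✓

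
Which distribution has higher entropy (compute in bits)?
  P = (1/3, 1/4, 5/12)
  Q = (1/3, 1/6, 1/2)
P

Computing entropies in bits:
H(P) = 1.5546
H(Q) = 1.4591

Distribution P has higher entropy.

Intuition: The distribution closer to uniform (more spread out) has higher entropy.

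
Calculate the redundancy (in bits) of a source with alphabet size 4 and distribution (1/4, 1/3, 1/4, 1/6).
0.0409 bits

Redundancy measures how far a source is from maximum entropy:
R = H_max - H(X)

Maximum entropy for 4 symbols: H_max = log_2(4) = 2.0000 bits
Actual entropy: H(X) = 1.9591 bits
Redundancy: R = 2.0000 - 1.9591 = 0.0409 bits

This redundancy represents potential for compression: the source could be compressed by 0.0409 bits per symbol.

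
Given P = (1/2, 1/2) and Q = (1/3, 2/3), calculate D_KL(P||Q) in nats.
0.0589 nats

KL divergence: D_KL(P||Q) = Σ p(x) log(p(x)/q(x))

Computing term by term:
  x=0: 1/2 × log_e[(1/2)/(1/3)] = 1/2 × 0.4055 = 0.2027
  x=1: 1/2 × log_e[(1/2)/(2/3)] = 1/2 × -0.2877 = -0.1438

D_KL(P||Q) = 0.0589 nats

Note: KL divergence is always non-negative and equals 0 iff P = Q.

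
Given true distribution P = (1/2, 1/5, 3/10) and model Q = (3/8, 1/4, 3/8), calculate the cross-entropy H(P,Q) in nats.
1.0619 nats

Cross-entropy: H(P,Q) = -Σ p(x) log q(x)

Alternatively: H(P,Q) = H(P) + D_KL(P||Q)
H(P) = 1.0297 nats
D_KL(P||Q) = 0.0323 nats

H(P,Q) = 1.0297 + 0.0323 = 1.0619 nats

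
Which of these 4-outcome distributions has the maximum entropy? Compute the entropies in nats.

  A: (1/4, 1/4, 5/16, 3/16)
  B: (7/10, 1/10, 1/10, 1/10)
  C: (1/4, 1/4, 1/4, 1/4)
C

For a discrete distribution over n outcomes, entropy is maximized by the uniform distribution.

Computing entropies:
H(A) = 1.3705 nats
H(B) = 0.9404 nats
H(C) = 1.3863 nats

The uniform distribution (where all probabilities equal 1/4) achieves the maximum entropy of log_e(4) = 1.3863 nats.

Distribution C has the highest entropy.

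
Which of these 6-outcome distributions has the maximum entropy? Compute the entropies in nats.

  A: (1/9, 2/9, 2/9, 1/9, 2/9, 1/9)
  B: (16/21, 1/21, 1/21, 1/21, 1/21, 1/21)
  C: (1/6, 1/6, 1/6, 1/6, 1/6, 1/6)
C

For a discrete distribution over n outcomes, entropy is maximized by the uniform distribution.

Computing entropies:
H(A) = 1.7351 nats
H(B) = 0.9321 nats
H(C) = 1.7918 nats

The uniform distribution (where all probabilities equal 1/6) achieves the maximum entropy of log_e(6) = 1.7918 nats.

Distribution C has the highest entropy.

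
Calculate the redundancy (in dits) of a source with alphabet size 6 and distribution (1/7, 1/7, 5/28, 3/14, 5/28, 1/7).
0.0054 dits

Redundancy measures how far a source is from maximum entropy:
R = H_max - H(X)

Maximum entropy for 6 symbols: H_max = log_10(6) = 0.7782 dits
Actual entropy: H(X) = 0.7728 dits
Redundancy: R = 0.7782 - 0.7728 = 0.0054 dits

This redundancy represents potential for compression: the source could be compressed by 0.0054 dits per symbol.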